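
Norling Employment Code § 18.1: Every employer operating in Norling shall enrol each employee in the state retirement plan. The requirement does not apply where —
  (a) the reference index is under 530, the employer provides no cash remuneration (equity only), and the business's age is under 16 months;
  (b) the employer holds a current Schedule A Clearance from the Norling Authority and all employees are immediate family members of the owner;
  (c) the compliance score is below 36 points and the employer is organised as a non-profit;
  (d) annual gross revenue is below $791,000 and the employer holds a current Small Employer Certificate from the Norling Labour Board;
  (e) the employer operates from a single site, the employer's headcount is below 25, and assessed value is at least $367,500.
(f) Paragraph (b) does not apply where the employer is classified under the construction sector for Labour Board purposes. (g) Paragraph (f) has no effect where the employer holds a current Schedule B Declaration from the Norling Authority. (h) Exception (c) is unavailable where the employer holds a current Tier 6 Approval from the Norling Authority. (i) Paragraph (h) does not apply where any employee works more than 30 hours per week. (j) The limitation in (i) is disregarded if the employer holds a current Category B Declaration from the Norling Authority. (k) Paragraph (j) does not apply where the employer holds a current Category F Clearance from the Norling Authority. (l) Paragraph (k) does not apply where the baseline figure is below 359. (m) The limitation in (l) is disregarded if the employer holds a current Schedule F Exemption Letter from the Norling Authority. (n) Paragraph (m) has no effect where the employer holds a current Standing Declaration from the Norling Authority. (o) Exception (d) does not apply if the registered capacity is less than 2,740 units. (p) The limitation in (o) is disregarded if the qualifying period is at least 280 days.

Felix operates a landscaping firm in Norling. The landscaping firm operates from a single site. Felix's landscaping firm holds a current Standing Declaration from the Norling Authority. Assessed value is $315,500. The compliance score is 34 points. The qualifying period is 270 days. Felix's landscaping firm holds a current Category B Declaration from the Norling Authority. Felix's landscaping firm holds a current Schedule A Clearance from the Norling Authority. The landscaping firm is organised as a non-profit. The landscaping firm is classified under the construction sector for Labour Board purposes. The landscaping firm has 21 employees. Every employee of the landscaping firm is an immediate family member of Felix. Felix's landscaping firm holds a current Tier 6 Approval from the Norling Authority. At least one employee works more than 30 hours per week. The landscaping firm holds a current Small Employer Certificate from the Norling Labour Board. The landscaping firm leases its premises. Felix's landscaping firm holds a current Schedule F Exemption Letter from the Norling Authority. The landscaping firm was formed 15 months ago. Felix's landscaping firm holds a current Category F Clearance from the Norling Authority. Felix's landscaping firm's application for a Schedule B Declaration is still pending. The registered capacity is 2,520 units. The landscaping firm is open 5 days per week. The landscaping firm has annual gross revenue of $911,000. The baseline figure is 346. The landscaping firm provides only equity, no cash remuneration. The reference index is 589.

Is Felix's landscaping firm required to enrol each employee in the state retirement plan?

Yes — Felix's landscaping firm must enrol each employee in the state retirement plan.

Exception (a) requires that the reference index is under 530; but the reference index is 589, not under 530, so (a) is unavailable.
Exception (b): a current Schedule A Clearance is held; every employee is an immediate family member — every condition holds. But: (f) operates against (b): the landscaping firm is classified under the construction sector. (g) is not triggered (no current Schedule B Declaration is held), so (f) stands. (b) is therefore removed.
Exception (c) is satisfied on its face — the compliance score is 34 points, below the 36 points limit; the employer is a non-profit. However, paragraphs (h)–(n) must be considered: (h) is triggered — a current Tier 6 Approval is held. (i) would limit (h) — at least one employee exceeds 30 hours/week — but (j) sets (i) aside: (j) operates against (i): a current Category B Declaration is held. (k) would limit (j) — a current Category F Clearance is held — but (l) sets (k) aside: (l) operates against (k): the baseline figure is 346, below the 359 limit. (m) would limit (l) — a current Schedule F Exemption Letter is held — but (n) sets (m) aside: (n) operates — a current Standing Declaration is held. (c) is therefore removed.
Exception (d) does not apply: annual gross revenue is $911,000, not below $791,000.
Exception (e) does not apply: assessed value is $315,500, short of $367,500.
No exception applies. The general rule governs.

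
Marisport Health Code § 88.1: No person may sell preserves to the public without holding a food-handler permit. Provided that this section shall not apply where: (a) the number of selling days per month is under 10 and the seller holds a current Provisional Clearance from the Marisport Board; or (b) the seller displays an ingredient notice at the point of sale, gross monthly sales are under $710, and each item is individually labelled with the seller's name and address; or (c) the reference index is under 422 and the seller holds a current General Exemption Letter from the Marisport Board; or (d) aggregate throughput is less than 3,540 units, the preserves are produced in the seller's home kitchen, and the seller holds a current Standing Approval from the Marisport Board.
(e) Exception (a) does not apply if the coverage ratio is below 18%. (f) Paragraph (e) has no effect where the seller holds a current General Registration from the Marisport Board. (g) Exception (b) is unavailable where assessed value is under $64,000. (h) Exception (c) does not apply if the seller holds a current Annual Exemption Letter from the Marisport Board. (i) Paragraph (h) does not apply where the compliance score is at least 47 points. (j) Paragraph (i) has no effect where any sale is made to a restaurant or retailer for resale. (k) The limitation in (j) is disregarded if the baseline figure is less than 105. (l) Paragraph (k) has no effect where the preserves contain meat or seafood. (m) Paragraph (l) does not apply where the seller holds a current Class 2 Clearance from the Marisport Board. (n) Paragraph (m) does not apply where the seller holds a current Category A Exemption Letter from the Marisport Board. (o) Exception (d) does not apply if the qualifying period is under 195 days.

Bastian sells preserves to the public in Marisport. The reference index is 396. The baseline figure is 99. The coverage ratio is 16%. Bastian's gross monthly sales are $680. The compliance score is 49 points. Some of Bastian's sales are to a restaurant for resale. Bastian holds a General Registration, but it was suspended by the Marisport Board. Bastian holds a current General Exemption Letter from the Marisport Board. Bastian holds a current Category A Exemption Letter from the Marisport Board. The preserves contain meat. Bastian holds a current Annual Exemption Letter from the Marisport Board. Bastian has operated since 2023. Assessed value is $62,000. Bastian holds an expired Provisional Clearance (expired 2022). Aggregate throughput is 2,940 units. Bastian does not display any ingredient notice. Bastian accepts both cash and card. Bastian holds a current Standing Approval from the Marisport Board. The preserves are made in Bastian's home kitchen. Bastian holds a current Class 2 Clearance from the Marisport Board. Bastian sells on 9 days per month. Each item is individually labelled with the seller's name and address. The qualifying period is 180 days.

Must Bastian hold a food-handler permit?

Exception (a) requires that the seller holds a current Provisional Clearance from the Marisport Board; but there is no Provisional Clearance in force, so (a) is unavailable.
Exception (b) requires that the seller displays an ingredient notice at the point of sale; but no ingredient notice is displayed, so (b) is unavailable.
Exception (c)'s conditions are all satisfied: the reference index is 396, under the 422 limit; a current General Exemption Letter is held. However, paragraphs (h)–(n) must be considered: (h) operates — a current Annual Exemption Letter is held. (i) operates (the compliance score is 49 points, meeting the 47 points threshold), but is set aside by (j): (j) operates against (i): some sales are to a restaurant for resale. (k) would limit (j) — the baseline figure is 99, less than the 105 limit — but (l) sets (k) aside: (l) operates against (k): the preserves contain meat. (m) applies (a current Class 2 Clearance is held), but is displaced by (n): (n) operates — a current Category A Exemption Letter is held. (c) is therefore removed.
All of (d)'s requirements are met (aggregate throughput is 2,940 units, less than the 3,540 units limit; the preserves are home-kitchen produced; a current Standing Approval is held). But: (o) operates — the qualifying period is 180 days, under the 195 days limit. (d) is therefore removed.
Every exception is unavailable, so the rule governs.

Yes — Bastian must hold a food-handler permit.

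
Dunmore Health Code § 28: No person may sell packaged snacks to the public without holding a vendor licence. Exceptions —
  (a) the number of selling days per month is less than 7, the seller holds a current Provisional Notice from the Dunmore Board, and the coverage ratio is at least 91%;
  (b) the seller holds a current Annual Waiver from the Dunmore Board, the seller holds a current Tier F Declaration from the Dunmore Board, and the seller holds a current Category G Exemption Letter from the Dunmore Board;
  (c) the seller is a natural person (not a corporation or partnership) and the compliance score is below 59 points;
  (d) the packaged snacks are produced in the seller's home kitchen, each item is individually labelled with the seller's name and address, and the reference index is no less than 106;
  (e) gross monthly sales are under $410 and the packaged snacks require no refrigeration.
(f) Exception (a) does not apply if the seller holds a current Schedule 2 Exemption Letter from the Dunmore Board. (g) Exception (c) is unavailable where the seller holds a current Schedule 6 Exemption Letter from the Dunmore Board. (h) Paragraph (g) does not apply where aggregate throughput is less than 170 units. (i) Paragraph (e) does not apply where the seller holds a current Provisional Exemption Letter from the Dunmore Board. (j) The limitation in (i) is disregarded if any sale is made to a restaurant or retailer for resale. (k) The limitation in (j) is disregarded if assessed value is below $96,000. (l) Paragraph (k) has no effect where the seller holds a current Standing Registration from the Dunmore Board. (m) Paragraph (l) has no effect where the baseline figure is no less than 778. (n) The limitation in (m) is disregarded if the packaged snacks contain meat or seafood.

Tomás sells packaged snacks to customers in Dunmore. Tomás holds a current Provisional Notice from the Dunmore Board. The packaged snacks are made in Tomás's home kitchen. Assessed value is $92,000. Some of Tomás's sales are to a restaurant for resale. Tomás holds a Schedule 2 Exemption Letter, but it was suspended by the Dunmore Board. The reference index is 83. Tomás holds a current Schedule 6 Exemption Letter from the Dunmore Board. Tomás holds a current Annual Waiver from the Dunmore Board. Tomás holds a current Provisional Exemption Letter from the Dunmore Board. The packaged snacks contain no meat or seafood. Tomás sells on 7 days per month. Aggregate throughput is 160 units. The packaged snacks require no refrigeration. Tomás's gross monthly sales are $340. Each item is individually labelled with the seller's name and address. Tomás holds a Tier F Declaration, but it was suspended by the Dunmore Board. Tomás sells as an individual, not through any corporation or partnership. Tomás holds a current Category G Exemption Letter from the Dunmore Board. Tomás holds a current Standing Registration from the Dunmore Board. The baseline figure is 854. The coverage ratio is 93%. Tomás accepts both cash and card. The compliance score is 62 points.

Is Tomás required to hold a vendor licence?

Yes — Tomás must hold a vendor licence.

Exception (a) requires that the number of selling days per month is less than 7; but the number of selling days per month is 7, not less than 7, so (a) is unavailable.
Exception (b) fails — there is no Tier F Declaration in force.
Exception (c) fails — the compliance score is 62 points, not below 59 points.
Exception (d) requires that the reference index is no less than 106; but the reference index is 83, short of 106, so (d) is unavailable.
All of (e)'s requirements are met (gross monthly sales are $340, under the $410 limit; the packaged snacks are shelf-stable). But: (i) operates against (e): a current Provisional Exemption Letter is held. (j) would limit (i) — some sales are to a restaurant for resale — but (k) sets (j) aside: (k) operates — assessed value is $92,000, below the $96,000 limit. (l) operates (a current Standing Registration is held), but is itself disapplied by (m): (m) operates against (l): the baseline figure is 854, meeting the 778 threshold. (n) is inapplicable (the packaged snacks contain no meat or seafood), so (m) stands. (e) is therefore removed.
No exception is made out. Tomás falls within the general rule.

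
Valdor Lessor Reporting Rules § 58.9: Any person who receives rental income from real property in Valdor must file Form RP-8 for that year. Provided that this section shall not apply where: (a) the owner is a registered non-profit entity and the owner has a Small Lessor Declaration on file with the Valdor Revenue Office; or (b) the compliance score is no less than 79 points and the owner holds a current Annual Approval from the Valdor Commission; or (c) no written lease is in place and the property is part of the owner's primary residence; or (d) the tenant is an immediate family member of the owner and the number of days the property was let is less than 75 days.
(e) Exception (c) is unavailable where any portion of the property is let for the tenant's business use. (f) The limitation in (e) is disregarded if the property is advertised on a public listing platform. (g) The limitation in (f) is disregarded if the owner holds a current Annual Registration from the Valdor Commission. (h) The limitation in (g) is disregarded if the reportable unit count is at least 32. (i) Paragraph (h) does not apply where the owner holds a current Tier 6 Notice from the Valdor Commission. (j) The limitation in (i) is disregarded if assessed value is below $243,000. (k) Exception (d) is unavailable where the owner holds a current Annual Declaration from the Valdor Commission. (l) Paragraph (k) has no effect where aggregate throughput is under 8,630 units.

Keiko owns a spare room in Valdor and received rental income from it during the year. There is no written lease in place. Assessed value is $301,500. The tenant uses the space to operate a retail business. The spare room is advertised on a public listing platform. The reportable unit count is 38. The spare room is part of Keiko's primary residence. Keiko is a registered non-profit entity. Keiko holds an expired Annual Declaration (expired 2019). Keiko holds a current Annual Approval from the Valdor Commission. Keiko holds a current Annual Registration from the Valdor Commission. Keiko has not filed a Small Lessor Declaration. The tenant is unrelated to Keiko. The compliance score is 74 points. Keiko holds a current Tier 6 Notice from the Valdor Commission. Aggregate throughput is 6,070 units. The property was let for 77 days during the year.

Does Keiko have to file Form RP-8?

Exception (a) requires that the owner has a Small Lessor Declaration on file with the Valdor Revenue Office; but no Small Lessor Declaration is on file, so (a) is unavailable.
Exception (b) does not apply: the compliance score is 74 points, short of 79 points.
All of (c)'s requirements are met (there is no written lease; the spare room is part of the primary residence). Turning to paragraphs (e)–(j): (e) operates against (c): the space is let for business use. (f) operates (the property is publicly advertised), but yields to (g): (g) operates against (f): a current Annual Registration is held. (h) is engaged (the reportable unit count is 38, meeting the 32 threshold), but is displaced by (i): (i) is triggered — a current Tier 6 Notice is held. (j) is not triggered (assessed value is $301,500, not below $243,000), so (i) stands. Exception (c) does not apply.
Exception (d) does not apply: the tenant is unrelated to the owner.
None of the exceptions is available; § 58.9 applies in full.

Yes — Keiko must file Form RP-8.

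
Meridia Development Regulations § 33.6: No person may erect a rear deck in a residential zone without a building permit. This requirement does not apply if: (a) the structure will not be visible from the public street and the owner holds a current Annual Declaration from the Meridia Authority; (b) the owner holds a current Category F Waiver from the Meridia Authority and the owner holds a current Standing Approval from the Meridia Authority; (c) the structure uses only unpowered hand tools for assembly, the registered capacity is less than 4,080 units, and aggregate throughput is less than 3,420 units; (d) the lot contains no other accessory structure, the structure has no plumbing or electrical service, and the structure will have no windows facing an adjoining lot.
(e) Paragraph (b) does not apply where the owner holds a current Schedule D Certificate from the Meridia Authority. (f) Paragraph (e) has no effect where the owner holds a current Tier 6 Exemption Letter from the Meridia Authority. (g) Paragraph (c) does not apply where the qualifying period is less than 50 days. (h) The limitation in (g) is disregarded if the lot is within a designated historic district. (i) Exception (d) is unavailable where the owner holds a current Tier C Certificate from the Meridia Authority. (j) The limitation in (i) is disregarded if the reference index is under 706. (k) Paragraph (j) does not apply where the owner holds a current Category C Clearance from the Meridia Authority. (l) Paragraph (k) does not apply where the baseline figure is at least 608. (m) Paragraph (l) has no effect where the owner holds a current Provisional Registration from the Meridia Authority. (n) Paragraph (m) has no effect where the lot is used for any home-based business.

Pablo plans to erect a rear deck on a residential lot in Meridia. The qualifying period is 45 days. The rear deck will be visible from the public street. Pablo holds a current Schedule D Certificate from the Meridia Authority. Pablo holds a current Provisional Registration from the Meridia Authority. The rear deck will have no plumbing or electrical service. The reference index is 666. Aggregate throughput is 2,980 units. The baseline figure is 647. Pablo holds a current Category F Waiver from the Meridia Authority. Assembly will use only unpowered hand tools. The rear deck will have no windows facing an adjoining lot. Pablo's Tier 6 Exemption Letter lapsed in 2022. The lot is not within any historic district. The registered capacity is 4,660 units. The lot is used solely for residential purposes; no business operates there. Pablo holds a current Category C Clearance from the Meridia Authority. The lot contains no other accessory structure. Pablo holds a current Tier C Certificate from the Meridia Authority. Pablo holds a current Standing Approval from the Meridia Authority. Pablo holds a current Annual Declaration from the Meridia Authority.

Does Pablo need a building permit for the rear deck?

Exception (a) requires that the structure will not be visible from the public street; but the structure will be visible from the street, so (a) is unavailable.
All of (b)'s requirements are met (a current Category F Waiver is held; a current Standing Approval is held). But applying paragraphs (e)–(f): (e) operates against (b): a current Schedule D Certificate is held. (f), which would lift (e), is inapplicable — no current Tier 6 Exemption Letter is held. Exception (b) does not apply.
Exception (c) does not apply: the registered capacity is 4,660 units, not less than 4,080 units.
Exception (d)'s conditions are all satisfied: the lot has no other accessory structure; there is no plumbing or electrical service; no windows face an adjoining lot. But: (i) operates against (d): a current Tier C Certificate is held. (j) applies (the reference index is 666, under the 706 limit), but is set aside by (k): (k) applies — a current Category C Clearance is held. (l) would limit (k) — the baseline figure is 647, meeting the 608 threshold — but (m) sets (l) aside: (m) applies — a current Provisional Registration is held. (n) is not engaged (the lot is solely residential), so (m) stands. So (d) is unavailable.
No exception applies. The general rule governs.

Yes — Pablo must obtain a building permit.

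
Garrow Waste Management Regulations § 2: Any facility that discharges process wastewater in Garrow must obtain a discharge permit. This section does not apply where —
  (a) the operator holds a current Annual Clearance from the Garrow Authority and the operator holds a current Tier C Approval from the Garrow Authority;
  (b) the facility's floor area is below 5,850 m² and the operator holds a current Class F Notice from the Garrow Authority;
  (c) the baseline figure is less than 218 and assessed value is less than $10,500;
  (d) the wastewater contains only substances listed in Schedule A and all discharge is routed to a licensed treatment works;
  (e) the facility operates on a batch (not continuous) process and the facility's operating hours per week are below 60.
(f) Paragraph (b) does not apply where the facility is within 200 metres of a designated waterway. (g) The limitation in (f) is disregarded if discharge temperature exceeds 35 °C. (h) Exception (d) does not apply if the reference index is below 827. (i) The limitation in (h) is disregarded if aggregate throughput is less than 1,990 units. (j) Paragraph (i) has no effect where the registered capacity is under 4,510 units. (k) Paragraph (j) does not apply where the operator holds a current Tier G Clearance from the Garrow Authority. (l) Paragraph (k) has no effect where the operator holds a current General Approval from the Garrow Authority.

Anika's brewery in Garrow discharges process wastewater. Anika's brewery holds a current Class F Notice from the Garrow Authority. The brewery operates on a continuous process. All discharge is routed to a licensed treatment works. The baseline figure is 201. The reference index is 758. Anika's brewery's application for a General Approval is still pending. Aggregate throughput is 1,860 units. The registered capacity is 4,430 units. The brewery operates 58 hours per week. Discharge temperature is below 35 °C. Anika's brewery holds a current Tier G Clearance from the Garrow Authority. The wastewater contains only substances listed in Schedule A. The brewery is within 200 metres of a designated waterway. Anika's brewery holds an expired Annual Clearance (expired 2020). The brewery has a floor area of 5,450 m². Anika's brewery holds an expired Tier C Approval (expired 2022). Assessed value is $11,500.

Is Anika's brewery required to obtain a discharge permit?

No — exception (d) applies; Anika's brewery is not required to obtain a discharge permit.

Exception (a) does not apply: there is no Annual Clearance in force.
Exception (b): the facility's floor area is 5,450 m², below the 5,850 m² limit; a current Class F Notice is held — every condition holds. But: (f) operates — the brewery is within 200 m of a designated waterway. (g), which would lift (f), does not operate here — discharge temperature is below 35 °C. So (b) is unavailable.
Exception (c) does not apply: assessed value is $11,500, not less than $10,500.
Exception (d): the wastewater is Schedule-A-only; discharge is routed to a licensed treatment works — every condition holds. As to paragraphs (h)–(l): (h) would limit (d) — the reference index is 758, below the 827 limit — but (i) sets (h) aside: (i) is triggered — aggregate throughput is 1,860 units, less than the 1,990 units limit. (j) would limit (i) — the registered capacity is 4,430 units, under the 4,510 units limit — but (k) sets (j) aside: (k) operates against (j): a current Tier G Clearance is held. (l) is not engaged (there is no General Approval in force), so (k) stands. So (d) applies.
Exception (e) requires that the facility operates on a batch (not continuous) process; but the facility operates on a continuous process, so (e) is unavailable.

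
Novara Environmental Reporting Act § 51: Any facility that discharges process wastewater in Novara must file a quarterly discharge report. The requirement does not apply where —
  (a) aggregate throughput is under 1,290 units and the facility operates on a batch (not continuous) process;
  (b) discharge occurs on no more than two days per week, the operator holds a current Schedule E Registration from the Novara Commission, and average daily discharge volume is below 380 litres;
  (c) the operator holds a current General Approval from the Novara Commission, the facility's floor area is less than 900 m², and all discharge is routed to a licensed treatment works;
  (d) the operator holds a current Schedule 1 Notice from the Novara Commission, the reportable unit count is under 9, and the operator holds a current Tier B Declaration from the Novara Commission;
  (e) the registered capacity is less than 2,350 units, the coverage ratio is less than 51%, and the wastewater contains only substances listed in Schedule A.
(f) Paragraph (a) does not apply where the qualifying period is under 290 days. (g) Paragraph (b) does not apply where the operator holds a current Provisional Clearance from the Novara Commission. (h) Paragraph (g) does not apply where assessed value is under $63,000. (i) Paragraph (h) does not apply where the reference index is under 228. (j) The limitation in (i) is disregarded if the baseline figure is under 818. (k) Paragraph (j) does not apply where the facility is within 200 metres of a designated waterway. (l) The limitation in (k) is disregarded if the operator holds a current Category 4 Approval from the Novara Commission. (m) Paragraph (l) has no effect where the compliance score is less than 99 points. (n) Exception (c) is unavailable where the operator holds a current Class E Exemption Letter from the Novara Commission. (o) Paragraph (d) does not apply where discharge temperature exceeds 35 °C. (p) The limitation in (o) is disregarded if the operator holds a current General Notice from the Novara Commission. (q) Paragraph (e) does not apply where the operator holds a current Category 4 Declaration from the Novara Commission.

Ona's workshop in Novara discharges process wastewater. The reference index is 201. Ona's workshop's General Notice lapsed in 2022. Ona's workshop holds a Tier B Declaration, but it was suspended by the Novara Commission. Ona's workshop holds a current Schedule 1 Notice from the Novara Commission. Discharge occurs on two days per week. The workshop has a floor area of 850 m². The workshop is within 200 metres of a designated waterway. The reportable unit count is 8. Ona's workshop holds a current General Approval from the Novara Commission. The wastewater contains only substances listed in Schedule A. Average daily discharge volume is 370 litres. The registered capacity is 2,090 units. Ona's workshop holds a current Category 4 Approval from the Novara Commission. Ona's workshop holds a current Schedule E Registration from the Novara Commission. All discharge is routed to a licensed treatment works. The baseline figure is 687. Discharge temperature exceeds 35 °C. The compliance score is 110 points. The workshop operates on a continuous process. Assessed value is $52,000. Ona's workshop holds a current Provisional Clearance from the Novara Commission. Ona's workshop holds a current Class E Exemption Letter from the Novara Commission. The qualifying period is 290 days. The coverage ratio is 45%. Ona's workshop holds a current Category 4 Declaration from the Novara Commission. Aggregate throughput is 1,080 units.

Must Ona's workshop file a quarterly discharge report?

Exception (a) does not apply: the facility operates on a continuous process.
Exception (b) is satisfied on its face — discharge occurs on no more than two days per week; a current Schedule E Registration is held; average daily discharge volume is 370 litres, below the 380 litres limit. Considering the limiting provisions: (g) would limit (b) — a current Provisional Clearance is held — but (h) sets (g) aside: (h) applies — assessed value is $52,000, under the $63,000 limit. (i) would limit (h) — the reference index is 201, under the 228 limit — but (j) sets (i) aside: (j) operates against (i): the baseline figure is 687, under the 818 limit. (k) is triggered (the workshop is within 200 m of a designated waterway), but is set aside by (l): (l) operates against (k): a current Category 4 Approval is held. (m), which would lift (l), is inapplicable — the compliance score is 110 points, not less than 99 points. So (b) applies.
Exception (c)'s conditions are all satisfied: a current General Approval is held; the facility's floor area is 850 m², less than the 900 m² limit; discharge is routed to a licensed treatment works. However, paragraph (n) must be considered: (n) operates against (c): a current Class E Exemption Letter is held. So (c) is unavailable.
Exception (d) requires that the operator holds a current Tier B Declaration from the Novara Commission; but there is no Tier B Declaration in force, so (d) is unavailable.
Exception (e) is satisfied on its face — the registered capacity is 2,090 units, less than the 2,350 units limit; the coverage ratio is 45%, less than the 51% limit; the wastewater is Schedule-A-only. Turning to paragraph (q): (q) operates against (e): a current Category 4 Declaration is held. Exception (e) does not apply.

No — exception (b) applies; Ona's workshop is not required to file a quarterly discharge report.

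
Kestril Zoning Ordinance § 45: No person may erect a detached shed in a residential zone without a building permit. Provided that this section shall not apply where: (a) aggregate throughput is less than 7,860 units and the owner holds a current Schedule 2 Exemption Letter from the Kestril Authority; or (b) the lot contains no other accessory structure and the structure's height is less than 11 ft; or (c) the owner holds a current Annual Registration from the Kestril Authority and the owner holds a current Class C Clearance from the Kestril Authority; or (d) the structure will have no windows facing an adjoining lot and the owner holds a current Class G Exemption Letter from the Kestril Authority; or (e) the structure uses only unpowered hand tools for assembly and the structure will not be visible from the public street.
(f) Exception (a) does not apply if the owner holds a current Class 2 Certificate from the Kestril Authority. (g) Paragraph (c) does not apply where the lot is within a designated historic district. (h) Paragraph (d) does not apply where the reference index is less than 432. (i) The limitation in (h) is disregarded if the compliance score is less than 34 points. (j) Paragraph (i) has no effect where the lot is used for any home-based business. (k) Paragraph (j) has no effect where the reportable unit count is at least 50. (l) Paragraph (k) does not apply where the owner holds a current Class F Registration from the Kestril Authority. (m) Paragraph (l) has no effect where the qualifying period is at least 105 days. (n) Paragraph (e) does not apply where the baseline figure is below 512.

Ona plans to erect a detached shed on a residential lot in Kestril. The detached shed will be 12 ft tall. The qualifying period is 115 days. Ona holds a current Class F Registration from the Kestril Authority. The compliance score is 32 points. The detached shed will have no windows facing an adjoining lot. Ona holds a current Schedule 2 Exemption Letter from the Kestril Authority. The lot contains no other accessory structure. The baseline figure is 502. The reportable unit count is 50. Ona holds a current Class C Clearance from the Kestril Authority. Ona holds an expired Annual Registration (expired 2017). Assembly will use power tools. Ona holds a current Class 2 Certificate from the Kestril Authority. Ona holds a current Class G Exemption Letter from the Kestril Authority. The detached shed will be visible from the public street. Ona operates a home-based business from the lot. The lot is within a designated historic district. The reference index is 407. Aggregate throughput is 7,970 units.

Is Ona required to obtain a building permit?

No — exception (d) applies; Ona does not need a building permit.

Exception (a) does not apply: aggregate throughput is 7,970 units, not less than 7,860 units.
Exception (b) fails — the structure's height is 12 ft, not less than 11 ft.
Exception (c) fails — the Annual Registration is not current.
Exception (d): no windows face an adjoining lot; a current Class G Exemption Letter is held — every condition holds. Under paragraphs (h)–(m): (h) would limit (d) — the reference index is 407, less than the 432 limit — but (i) sets (h) aside: (i) operates — the compliance score is 32 points, less than the 34 points limit. (j) is engaged (a home-based business operates on the lot), but is displaced by (k): (k) operates against (j): the reportable unit count is 50, meeting the 50 threshold. (l) would limit (k) — a current Class F Registration is held — but (m) sets (l) aside: (m) operates against (l): the qualifying period is 115 days, meeting the 105 days threshold. Exception (d) stands.
Exception (e) does not apply: assembly uses power tools.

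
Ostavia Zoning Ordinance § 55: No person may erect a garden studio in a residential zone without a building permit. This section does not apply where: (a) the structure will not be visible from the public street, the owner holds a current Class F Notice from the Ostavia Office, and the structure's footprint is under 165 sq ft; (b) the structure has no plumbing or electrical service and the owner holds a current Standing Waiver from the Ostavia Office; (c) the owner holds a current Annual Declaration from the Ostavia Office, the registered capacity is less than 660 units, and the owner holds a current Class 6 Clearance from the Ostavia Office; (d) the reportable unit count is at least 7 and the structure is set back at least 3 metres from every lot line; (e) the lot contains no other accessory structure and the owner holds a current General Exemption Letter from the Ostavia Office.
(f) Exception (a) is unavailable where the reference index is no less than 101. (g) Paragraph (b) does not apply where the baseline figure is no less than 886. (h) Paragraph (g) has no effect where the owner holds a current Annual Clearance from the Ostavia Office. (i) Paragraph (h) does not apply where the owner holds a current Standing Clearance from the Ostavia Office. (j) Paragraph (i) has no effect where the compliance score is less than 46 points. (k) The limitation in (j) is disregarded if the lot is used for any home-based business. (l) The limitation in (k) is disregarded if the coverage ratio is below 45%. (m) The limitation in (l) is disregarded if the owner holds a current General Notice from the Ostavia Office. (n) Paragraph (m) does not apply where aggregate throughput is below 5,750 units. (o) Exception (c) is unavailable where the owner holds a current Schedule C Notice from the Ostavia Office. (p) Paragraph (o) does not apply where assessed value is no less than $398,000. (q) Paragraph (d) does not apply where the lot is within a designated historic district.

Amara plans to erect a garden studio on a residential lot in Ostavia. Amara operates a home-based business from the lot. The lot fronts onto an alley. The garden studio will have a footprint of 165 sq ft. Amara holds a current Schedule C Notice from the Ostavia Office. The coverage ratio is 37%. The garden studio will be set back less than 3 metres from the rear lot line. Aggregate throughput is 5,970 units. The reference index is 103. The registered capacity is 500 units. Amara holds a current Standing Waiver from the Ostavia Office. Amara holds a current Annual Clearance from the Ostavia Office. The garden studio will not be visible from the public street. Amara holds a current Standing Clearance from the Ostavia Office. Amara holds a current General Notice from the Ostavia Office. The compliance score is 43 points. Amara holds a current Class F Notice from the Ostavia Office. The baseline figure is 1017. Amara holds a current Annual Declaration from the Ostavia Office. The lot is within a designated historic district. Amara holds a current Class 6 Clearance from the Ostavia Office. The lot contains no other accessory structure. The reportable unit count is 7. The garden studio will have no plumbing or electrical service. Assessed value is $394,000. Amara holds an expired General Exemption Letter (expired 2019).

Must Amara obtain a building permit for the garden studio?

Exception (a) fails — the structure's footprint is 165 sq ft, not under 165 sq ft.
Exception (b) is satisfied on its face — there is no plumbing or electrical service; a current Standing Waiver is held. But: (g) operates — the baseline figure is 1,017, meeting the 886 threshold. (h) applies (a current Annual Clearance is held), but is displaced by (i): (i) operates against (h): a current Standing Clearance is held. (j) would limit (i) — the compliance score is 43 points, less than the 46 points limit — but (k) sets (j) aside: (k) operates against (j): a home-based business operates on the lot. (l) is engaged (the coverage ratio is 37%, below the 45% limit), but is set aside by (m): (m) operates against (l): a current General Notice is held. (n), which would lift (m), does not operate here — aggregate throughput is 5,970 units, not below 5,750 units. (b) is therefore removed.
Exception (c) is satisfied on its face — a current Annual Declaration is held; the registered capacity is 500 units, less than the 660 units limit; a current Class 6 Clearance is held. But: (o) operates — a current Schedule C Notice is held. (p), which would lift (o), is not triggered — assessed value is $394,000, short of $398,000. So (c) is unavailable.
Exception (d) does not apply: the rear setback is under 3 m.
Exception (e) does not apply: there is no General Exemption Letter in force.
None of the exceptions is available; § 55 applies in full.

Yes — Amara must obtain a building permit.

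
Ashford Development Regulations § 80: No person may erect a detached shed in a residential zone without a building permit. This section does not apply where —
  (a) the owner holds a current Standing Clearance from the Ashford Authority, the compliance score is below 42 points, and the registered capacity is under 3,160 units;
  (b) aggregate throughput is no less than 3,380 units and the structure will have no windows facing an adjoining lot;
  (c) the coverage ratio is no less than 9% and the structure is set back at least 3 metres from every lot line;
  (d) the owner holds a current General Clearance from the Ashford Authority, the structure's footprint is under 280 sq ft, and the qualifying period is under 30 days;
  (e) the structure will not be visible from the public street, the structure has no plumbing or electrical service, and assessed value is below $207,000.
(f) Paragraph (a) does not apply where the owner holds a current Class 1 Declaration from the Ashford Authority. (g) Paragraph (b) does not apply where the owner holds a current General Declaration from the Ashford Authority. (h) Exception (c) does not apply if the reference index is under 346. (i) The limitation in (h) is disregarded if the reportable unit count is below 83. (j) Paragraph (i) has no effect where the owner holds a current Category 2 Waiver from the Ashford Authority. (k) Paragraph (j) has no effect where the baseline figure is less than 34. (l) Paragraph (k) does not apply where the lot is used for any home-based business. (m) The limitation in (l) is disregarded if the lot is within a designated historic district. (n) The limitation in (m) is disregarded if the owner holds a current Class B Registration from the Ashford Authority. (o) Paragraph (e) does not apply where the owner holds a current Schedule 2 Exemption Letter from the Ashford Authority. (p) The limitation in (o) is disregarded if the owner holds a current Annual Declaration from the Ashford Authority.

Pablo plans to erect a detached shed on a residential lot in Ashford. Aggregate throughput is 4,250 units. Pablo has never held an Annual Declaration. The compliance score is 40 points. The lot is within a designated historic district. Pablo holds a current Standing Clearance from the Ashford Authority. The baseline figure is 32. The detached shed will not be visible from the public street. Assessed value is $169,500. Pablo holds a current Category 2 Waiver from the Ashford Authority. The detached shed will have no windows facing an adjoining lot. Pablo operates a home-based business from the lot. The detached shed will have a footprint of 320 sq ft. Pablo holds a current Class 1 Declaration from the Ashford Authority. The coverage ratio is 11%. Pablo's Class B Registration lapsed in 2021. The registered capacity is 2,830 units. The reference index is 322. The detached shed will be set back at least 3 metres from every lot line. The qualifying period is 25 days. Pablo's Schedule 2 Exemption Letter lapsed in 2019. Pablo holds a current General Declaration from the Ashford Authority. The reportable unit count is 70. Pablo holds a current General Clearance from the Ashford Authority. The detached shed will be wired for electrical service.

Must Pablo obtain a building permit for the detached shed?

All of (a)'s requirements are met (a current Standing Clearance is held; the compliance score is 40 points, below the 42 points limit; the registered capacity is 2,830 units, under the 3,160 units limit). Turning to paragraph (f): (f) operates against (a): a current Class 1 Declaration is held. So (a) is unavailable.
Exception (b) is satisfied on its face — aggregate throughput is 4,250 units, meeting the 3,380 units threshold; no windows face an adjoining lot. But: (g) operates against (b): a current General Declaration is held. (b) is therefore removed.
Exception (c)'s conditions are all satisfied: the coverage ratio is 11%, meeting the 9% threshold; the setback is at least 3 m on every side. Applying paragraphs (h)–(n): (h) would limit (c) — the reference index is 322, under the 346 limit — but (i) sets (h) aside: (i) operates against (h): the reportable unit count is 70, below the 83 limit. (j) is engaged (a current Category 2 Waiver is held), but is displaced by (k): (k) is triggered — the baseline figure is 32, less than the 34 limit. (l) would limit (k) — a home-based business operates on the lot — but (m) sets (l) aside: (m) operates — the lot is in a historic district. (n) is not engaged (there is no Class B Registration in force), so (m) stands. Exception (c) stands.
Exception (d) requires that the structure's footprint is under 280 sq ft; but the structure's footprint is 320 sq ft, not under 280 sq ft, so (d) is unavailable.
Exception (e) does not apply: electrical service is planned.

No — exception (c) applies; Pablo does not need a building permit.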